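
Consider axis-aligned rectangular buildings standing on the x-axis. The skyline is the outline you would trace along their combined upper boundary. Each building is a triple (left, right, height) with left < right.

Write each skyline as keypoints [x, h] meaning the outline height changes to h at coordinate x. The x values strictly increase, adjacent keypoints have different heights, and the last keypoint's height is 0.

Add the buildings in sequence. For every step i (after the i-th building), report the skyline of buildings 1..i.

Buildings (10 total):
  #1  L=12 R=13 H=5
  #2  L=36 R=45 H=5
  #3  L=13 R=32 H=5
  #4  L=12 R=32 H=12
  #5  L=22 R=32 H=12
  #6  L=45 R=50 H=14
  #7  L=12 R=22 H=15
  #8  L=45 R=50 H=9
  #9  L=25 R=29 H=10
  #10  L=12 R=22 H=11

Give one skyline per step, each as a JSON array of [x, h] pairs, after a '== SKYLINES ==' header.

== SKYLINES ==
[[12,5],[13,0]]
[[12,5],[13,0],[36,5],[45,0]]
[[12,5],[32,0],[36,5],[45,0]]
[[12,12],[32,0],[36,5],[45,0]]
[[12,12],[32,0],[36,5],[45,0]]
[[12,12],[32,0],[36,5],[45,14],[50,0]]
[[12,15],[22,12],[32,0],[36,5],[45,14],[50,0]]
[[12,15],[22,12],[32,0],[36,5],[45,14],[50,0]]
[[12,15],[22,12],[32,0],[36,5],[45,14],[50,0]]
[[12,15],[22,12],[32,0],[36,5],[45,14],[50,0]]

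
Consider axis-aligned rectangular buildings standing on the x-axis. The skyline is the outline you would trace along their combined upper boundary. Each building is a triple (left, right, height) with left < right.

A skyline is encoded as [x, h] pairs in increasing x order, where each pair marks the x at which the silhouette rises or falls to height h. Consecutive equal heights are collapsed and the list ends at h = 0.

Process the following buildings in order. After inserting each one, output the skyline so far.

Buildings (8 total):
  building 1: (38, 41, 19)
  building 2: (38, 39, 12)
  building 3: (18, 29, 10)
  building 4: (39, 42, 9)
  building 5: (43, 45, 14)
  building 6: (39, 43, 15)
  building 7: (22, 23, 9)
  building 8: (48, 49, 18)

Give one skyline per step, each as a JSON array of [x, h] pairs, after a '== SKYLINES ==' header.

== SKYLINES ==
[[38,19],[41,0]]
[[38,19],[41,0]]
[[18,10],[29,0],[38,19],[41,0]]
[[18,10],[29,0],[38,19],[41,9],[42,0]]
[[18,10],[29,0],[38,19],[41,9],[42,0],[43,14],[45,0]]
[[18,10],[29,0],[38,19],[41,15],[43,14],[45,0]]
[[18,10],[29,0],[38,19],[41,15],[43,14],[45,0]]
[[18,10],[29,0],[38,19],[41,15],[43,14],[45,0],[48,18],[49,0]]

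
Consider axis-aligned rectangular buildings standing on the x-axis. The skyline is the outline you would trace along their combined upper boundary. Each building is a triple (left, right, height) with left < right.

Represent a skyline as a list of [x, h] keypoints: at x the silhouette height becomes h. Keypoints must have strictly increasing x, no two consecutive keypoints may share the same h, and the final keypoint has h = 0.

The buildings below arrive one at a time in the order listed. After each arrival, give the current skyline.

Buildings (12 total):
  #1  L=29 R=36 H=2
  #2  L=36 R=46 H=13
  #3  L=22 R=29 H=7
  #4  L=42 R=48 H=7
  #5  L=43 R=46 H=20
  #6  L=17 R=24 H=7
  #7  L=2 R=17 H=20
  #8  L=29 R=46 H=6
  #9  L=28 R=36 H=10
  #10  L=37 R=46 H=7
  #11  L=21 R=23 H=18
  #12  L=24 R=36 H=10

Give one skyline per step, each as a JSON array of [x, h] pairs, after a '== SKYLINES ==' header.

== SKYLINES ==
[[29,2],[36,0]]
[[29,2],[36,13],[46,0]]
[[22,7],[29,2],[36,13],[46,0]]
[[22,7],[29,2],[36,13],[46,7],[48,0]]
[[22,7],[29,2],[36,13],[43,20],[46,7],[48,0]]
[[17,7],[29,2],[36,13],[43,20],[46,7],[48,0]]
[[2,20],[17,7],[29,2],[36,13],[43,20],[46,7],[48,0]]
[[2,20],[17,7],[29,6],[36,13],[43,20],[46,7],[48,0]]
[[2,20],[17,7],[28,10],[36,13],[43,20],[46,7],[48,0]]
[[2,20],[17,7],[28,10],[36,13],[43,20],[46,7],[48,0]]
[[2,20],[17,7],[21,18],[23,7],[28,10],[36,13],[43,20],[46,7],[48,0]]
[[2,20],[17,7],[21,18],[23,7],[24,10],[36,13],[43,20],[46,7],[48,0]]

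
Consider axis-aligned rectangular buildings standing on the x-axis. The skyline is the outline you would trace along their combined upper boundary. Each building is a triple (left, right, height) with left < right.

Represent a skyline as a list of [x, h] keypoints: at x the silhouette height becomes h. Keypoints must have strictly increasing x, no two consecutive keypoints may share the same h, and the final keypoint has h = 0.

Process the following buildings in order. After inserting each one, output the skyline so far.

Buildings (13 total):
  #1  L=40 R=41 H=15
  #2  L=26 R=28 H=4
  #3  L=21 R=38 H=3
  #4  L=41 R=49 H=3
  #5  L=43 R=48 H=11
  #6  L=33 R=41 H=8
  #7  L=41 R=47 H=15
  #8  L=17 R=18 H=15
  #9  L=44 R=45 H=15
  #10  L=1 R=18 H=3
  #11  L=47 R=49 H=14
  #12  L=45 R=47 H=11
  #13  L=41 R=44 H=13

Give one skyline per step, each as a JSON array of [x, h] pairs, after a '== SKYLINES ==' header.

== SKYLINES ==
[[40,15],[41,0]]
[[26,4],[28,0],[40,15],[41,0]]
[[21,3],[26,4],[28,3],[38,0],[40,15],[41,0]]
[[21,3],[26,4],[28,3],[38,0],[40,15],[41,3],[49,0]]
[[21,3],[26,4],[28,3],[38,0],[40,15],[41,3],[43,11],[48,3],[49,0]]
[[21,3],[26,4],[28,3],[33,8],[40,15],[41,3],[43,11],[48,3],[49,0]]
[[21,3],[26,4],[28,3],[33,8],[40,15],[47,11],[48,3],[49,0]]
[[17,15],[18,0],[21,3],[26,4],[28,3],[33,8],[40,15],[47,11],[48,3],[49,0]]
[[17,15],[18,0],[21,3],[26,4],[28,3],[33,8],[40,15],[47,11],[48,3],[49,0]]
[[1,3],[17,15],[18,0],[21,3],[26,4],[28,3],[33,8],[40,15],[47,11],[48,3],[49,0]]
[[1,3],[17,15],[18,0],[21,3],[26,4],[28,3],[33,8],[40,15],[47,14],[49,0]]
[[1,3],[17,15],[18,0],[21,3],[26,4],[28,3],[33,8],[40,15],[47,14],[49,0]]
[[1,3],[17,15],[18,0],[21,3],[26,4],[28,3],[33,8],[40,15],[47,14],[49,0]]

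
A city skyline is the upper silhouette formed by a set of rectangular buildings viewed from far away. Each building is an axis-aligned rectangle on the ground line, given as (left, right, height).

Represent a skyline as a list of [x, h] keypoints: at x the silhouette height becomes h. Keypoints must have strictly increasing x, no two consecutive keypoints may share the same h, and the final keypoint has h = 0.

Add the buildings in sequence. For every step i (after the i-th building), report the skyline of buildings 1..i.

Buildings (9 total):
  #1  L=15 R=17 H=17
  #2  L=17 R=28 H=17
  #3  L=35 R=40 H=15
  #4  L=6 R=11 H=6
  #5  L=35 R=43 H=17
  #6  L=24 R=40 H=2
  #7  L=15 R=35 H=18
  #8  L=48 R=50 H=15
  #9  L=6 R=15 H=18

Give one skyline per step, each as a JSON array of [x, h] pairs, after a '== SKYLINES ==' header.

== SKYLINES ==
[[15,17],[17,0]]
[[15,17],[28,0]]
[[15,17],[28,0],[35,15],[40,0]]
[[6,6],[11,0],[15,17],[28,0],[35,15],[40,0]]
[[6,6],[11,0],[15,17],[28,0],[35,17],[43,0]]
[[6,6],[11,0],[15,17],[28,2],[35,17],[43,0]]
[[6,6],[11,0],[15,18],[35,17],[43,0]]
[[6,6],[11,0],[15,18],[35,17],[43,0],[48,15],[50,0]]
[[6,18],[35,17],[43,0],[48,15],[50,0]]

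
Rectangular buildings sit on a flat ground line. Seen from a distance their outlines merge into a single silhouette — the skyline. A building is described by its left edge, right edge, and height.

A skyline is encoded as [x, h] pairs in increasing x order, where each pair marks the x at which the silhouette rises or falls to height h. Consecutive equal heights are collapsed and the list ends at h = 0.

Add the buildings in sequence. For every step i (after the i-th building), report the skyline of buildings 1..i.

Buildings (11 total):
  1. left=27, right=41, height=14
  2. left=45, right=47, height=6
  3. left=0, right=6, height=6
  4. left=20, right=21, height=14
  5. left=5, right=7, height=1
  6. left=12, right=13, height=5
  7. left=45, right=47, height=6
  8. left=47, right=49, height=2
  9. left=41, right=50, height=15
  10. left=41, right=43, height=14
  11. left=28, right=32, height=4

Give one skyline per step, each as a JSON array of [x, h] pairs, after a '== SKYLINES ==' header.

== SKYLINES ==
[[27,14],[41,0]]
[[27,14],[41,0],[45,6],[47,0]]
[[0,6],[6,0],[27,14],[41,0],[45,6],[47,0]]
[[0,6],[6,0],[20,14],[21,0],[27,14],[41,0],[45,6],[47,0]]
[[0,6],[6,1],[7,0],[20,14],[21,0],[27,14],[41,0],[45,6],[47,0]]
[[0,6],[6,1],[7,0],[12,5],[13,0],[20,14],[21,0],[27,14],[41,0],[45,6],[47,0]]
[[0,6],[6,1],[7,0],[12,5],[13,0],[20,14],[21,0],[27,14],[41,0],[45,6],[47,0]]
[[0,6],[6,1],[7,0],[12,5],[13,0],[20,14],[21,0],[27,14],[41,0],[45,6],[47,2],[49,0]]
[[0,6],[6,1],[7,0],[12,5],[13,0],[20,14],[21,0],[27,14],[41,15],[50,0]]
[[0,6],[6,1],[7,0],[12,5],[13,0],[20,14],[21,0],[27,14],[41,15],[50,0]]
[[0,6],[6,1],[7,0],[12,5],[13,0],[20,14],[21,0],[27,14],[41,15],[50,0]]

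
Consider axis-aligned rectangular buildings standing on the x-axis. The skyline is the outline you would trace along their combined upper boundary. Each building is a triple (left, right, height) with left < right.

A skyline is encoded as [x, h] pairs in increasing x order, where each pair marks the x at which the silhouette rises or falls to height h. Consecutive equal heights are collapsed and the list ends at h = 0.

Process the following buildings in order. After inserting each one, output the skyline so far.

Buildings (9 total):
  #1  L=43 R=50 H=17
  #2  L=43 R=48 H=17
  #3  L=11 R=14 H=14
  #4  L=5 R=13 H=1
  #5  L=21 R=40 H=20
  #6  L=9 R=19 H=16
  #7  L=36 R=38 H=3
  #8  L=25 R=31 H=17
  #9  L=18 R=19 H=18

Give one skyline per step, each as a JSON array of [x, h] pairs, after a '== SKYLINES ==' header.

== SKYLINES ==
[[43,17],[50,0]]
[[43,17],[50,0]]
[[11,14],[14,0],[43,17],[50,0]]
[[5,1],[11,14],[14,0],[43,17],[50,0]]
[[5,1],[11,14],[14,0],[21,20],[40,0],[43,17],[50,0]]
[[5,1],[9,16],[19,0],[21,20],[40,0],[43,17],[50,0]]
[[5,1],[9,16],[19,0],[21,20],[40,0],[43,17],[50,0]]
[[5,1],[9,16],[19,0],[21,20],[40,0],[43,17],[50,0]]
[[5,1],[9,16],[18,18],[19,0],[21,20],[40,0],[43,17],[50,0]]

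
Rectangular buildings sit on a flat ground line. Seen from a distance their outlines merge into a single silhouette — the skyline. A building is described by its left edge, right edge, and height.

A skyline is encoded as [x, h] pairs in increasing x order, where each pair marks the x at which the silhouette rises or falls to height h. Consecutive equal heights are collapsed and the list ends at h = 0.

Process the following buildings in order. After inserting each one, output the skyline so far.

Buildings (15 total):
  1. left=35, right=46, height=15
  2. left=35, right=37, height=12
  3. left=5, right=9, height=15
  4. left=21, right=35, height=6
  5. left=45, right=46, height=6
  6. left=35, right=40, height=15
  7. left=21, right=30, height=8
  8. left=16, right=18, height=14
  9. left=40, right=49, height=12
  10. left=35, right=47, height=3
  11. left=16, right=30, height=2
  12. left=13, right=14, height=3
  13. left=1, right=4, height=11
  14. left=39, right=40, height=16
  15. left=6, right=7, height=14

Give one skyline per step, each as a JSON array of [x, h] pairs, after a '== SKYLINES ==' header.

== SKYLINES ==
[[35,15],[46,0]]
[[35,15],[46,0]]
[[5,15],[9,0],[35,15],[46,0]]
[[5,15],[9,0],[21,6],[35,15],[46,0]]
[[5,15],[9,0],[21,6],[35,15],[46,0]]
[[5,15],[9,0],[21,6],[35,15],[46,0]]
[[5,15],[9,0],[21,8],[30,6],[35,15],[46,0]]
[[5,15],[9,0],[16,14],[18,0],[21,8],[30,6],[35,15],[46,0]]
[[5,15],[9,0],[16,14],[18,0],[21,8],[30,6],[35,15],[46,12],[49,0]]
[[5,15],[9,0],[16,14],[18,0],[21,8],[30,6],[35,15],[46,12],[49,0]]
[[5,15],[9,0],[16,14],[18,2],[21,8],[30,6],[35,15],[46,12],[49,0]]
[[5,15],[9,0],[13,3],[14,0],[16,14],[18,2],[21,8],[30,6],[35,15],[46,12],[49,0]]
[[1,11],[4,0],[5,15],[9,0],[13,3],[14,0],[16,14],[18,2],[21,8],[30,6],[35,15],[46,12],[49,0]]
[[1,11],[4,0],[5,15],[9,0],[13,3],[14,0],[16,14],[18,2],[21,8],[30,6],[35,15],[39,16],[40,15],[46,12],[49,0]]
[[1,11],[4,0],[5,15],[9,0],[13,3],[14,0],[16,14],[18,2],[21,8],[30,6],[35,15],[39,16],[40,15],[46,12],[49,0]]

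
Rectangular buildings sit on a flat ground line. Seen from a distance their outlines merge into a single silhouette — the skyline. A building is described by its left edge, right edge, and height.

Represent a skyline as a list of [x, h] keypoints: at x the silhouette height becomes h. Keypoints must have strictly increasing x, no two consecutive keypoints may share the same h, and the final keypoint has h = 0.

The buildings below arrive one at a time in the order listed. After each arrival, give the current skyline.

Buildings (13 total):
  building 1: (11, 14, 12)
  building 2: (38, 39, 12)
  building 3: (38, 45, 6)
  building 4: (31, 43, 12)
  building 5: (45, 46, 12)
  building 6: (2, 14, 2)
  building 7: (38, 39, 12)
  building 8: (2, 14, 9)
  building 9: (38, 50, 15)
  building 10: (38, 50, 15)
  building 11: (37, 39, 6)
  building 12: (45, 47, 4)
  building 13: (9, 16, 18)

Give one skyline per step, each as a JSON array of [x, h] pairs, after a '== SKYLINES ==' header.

== SKYLINES ==
[[11,12],[14,0]]
[[11,12],[14,0],[38,12],[39,0]]
[[11,12],[14,0],[38,12],[39,6],[45,0]]
[[11,12],[14,0],[31,12],[43,6],[45,0]]
[[11,12],[14,0],[31,12],[43,6],[45,12],[46,0]]
[[2,2],[11,12],[14,0],[31,12],[43,6],[45,12],[46,0]]
[[2,2],[11,12],[14,0],[31,12],[43,6],[45,12],[46,0]]
[[2,9],[11,12],[14,0],[31,12],[43,6],[45,12],[46,0]]
[[2,9],[11,12],[14,0],[31,12],[38,15],[50,0]]
[[2,9],[11,12],[14,0],[31,12],[38,15],[50,0]]
[[2,9],[11,12],[14,0],[31,12],[38,15],[50,0]]
[[2,9],[11,12],[14,0],[31,12],[38,15],[50,0]]
[[2,9],[9,18],[16,0],[31,12],[38,15],[50,0]]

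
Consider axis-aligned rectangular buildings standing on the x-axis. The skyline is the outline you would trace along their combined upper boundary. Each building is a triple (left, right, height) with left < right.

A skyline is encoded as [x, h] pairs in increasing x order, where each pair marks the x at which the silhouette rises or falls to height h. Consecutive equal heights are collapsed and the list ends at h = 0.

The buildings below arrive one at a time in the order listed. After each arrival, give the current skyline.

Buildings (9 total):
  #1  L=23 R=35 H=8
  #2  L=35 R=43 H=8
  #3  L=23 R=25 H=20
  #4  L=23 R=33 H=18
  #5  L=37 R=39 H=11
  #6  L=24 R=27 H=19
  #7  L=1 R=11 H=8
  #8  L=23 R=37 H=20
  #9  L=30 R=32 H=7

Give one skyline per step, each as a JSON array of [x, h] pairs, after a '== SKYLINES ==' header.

== SKYLINES ==
[[23,8],[35,0]]
[[23,8],[43,0]]
[[23,20],[25,8],[43,0]]
[[23,20],[25,18],[33,8],[43,0]]
[[23,20],[25,18],[33,8],[37,11],[39,8],[43,0]]
[[23,20],[25,19],[27,18],[33,8],[37,11],[39,8],[43,0]]
[[1,8],[11,0],[23,20],[25,19],[27,18],[33,8],[37,11],[39,8],[43,0]]
[[1,8],[11,0],[23,20],[37,11],[39,8],[43,0]]
[[1,8],[11,0],[23,20],[37,11],[39,8],[43,0]]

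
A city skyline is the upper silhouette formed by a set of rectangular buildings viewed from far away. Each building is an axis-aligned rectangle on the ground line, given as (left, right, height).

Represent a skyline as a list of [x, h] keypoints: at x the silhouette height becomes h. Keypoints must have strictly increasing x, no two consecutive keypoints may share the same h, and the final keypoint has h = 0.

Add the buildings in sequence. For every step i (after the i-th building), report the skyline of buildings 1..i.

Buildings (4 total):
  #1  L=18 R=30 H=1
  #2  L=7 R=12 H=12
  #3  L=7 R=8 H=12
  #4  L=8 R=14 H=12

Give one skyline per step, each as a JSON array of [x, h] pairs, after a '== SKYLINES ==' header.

== SKYLINES ==
[[18,1],[30,0]]
[[7,12],[12,0],[18,1],[30,0]]
[[7,12],[12,0],[18,1],[30,0]]
[[7,12],[14,0],[18,1],[30,0]]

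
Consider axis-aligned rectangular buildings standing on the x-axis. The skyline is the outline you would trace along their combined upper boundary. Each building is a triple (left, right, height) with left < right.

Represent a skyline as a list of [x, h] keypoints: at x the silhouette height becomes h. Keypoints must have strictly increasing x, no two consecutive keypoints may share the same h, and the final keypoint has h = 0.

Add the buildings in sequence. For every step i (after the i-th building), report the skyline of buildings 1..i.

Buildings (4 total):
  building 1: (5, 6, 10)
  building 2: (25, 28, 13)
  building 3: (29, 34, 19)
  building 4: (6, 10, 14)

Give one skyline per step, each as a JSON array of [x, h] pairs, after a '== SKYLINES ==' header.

== SKYLINES ==
[[5,10],[6,0]]
[[5,10],[6,0],[25,13],[28,0]]
[[5,10],[6,0],[25,13],[28,0],[29,19],[34,0]]
[[5,10],[6,14],[10,0],[25,13],[28,0],[29,19],[34,0]]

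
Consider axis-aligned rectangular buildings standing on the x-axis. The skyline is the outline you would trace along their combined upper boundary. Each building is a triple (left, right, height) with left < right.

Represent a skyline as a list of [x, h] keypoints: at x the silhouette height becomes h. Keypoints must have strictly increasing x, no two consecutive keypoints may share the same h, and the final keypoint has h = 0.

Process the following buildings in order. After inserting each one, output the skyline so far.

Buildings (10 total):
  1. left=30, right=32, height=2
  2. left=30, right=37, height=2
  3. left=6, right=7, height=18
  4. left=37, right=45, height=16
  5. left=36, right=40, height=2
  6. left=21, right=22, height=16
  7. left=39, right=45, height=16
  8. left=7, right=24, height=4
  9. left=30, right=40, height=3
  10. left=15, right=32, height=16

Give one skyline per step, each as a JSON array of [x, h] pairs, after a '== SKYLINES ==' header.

== SKYLINES ==
[[30,2],[32,0]]
[[30,2],[37,0]]
[[6,18],[7,0],[30,2],[37,0]]
[[6,18],[7,0],[30,2],[37,16],[45,0]]
[[6,18],[7,0],[30,2],[37,16],[45,0]]
[[6,18],[7,0],[21,16],[22,0],[30,2],[37,16],[45,0]]
[[6,18],[7,0],[21,16],[22,0],[30,2],[37,16],[45,0]]
[[6,18],[7,4],[21,16],[22,4],[24,0],[30,2],[37,16],[45,0]]
[[6,18],[7,4],[21,16],[22,4],[24,0],[30,3],[37,16],[45,0]]
[[6,18],[7,4],[15,16],[32,3],[37,16],[45,0]]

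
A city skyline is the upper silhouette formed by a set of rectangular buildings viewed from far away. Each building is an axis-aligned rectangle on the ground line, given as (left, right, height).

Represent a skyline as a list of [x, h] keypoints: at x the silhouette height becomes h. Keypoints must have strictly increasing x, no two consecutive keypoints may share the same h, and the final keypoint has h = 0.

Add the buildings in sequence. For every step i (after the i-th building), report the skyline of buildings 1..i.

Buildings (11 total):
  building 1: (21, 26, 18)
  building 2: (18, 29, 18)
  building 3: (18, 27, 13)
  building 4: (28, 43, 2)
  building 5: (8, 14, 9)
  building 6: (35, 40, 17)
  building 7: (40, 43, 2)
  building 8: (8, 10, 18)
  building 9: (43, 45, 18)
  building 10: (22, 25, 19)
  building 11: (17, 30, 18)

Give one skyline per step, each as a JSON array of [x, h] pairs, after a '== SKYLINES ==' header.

== SKYLINES ==
[[21,18],[26,0]]
[[18,18],[29,0]]
[[18,18],[29,0]]
[[18,18],[29,2],[43,0]]
[[8,9],[14,0],[18,18],[29,2],[43,0]]
[[8,9],[14,0],[18,18],[29,2],[35,17],[40,2],[43,0]]
[[8,9],[14,0],[18,18],[29,2],[35,17],[40,2],[43,0]]
[[8,18],[10,9],[14,0],[18,18],[29,2],[35,17],[40,2],[43,0]]
[[8,18],[10,9],[14,0],[18,18],[29,2],[35,17],[40,2],[43,18],[45,0]]
[[8,18],[10,9],[14,0],[18,18],[22,19],[25,18],[29,2],[35,17],[40,2],[43,18],[45,0]]
[[8,18],[10,9],[14,0],[17,18],[22,19],[25,18],[30,2],[35,17],[40,2],[43,18],[45,0]]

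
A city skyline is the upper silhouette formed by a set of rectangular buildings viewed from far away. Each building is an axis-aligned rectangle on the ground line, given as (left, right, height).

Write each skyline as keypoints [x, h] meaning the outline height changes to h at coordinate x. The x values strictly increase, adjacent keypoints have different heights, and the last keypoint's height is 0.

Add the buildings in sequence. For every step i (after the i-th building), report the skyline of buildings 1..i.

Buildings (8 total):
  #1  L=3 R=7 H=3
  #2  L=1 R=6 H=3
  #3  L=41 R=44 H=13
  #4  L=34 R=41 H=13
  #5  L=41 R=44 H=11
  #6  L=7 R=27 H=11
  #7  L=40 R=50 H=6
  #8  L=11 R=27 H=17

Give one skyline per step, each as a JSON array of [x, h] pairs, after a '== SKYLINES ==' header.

== SKYLINES ==
[[3,3],[7,0]]
[[1,3],[7,0]]
[[1,3],[7,0],[41,13],[44,0]]
[[1,3],[7,0],[34,13],[44,0]]
[[1,3],[7,0],[34,13],[44,0]]
[[1,3],[7,11],[27,0],[34,13],[44,0]]
[[1,3],[7,11],[27,0],[34,13],[44,6],[50,0]]
[[1,3],[7,11],[11,17],[27,0],[34,13],[44,6],[50,0]]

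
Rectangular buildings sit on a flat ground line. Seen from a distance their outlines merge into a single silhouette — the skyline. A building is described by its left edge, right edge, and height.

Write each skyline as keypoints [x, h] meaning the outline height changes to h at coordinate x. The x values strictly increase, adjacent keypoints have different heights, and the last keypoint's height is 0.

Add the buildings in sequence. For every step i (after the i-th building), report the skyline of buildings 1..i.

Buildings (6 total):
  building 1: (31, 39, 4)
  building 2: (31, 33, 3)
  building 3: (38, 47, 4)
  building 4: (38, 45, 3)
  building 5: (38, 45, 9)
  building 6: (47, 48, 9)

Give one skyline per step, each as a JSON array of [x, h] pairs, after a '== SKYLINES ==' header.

== SKYLINES ==
[[31,4],[39,0]]
[[31,4],[39,0]]
[[31,4],[47,0]]
[[31,4],[47,0]]
[[31,4],[38,9],[45,4],[47,0]]
[[31,4],[38,9],[45,4],[47,9],[48,0]]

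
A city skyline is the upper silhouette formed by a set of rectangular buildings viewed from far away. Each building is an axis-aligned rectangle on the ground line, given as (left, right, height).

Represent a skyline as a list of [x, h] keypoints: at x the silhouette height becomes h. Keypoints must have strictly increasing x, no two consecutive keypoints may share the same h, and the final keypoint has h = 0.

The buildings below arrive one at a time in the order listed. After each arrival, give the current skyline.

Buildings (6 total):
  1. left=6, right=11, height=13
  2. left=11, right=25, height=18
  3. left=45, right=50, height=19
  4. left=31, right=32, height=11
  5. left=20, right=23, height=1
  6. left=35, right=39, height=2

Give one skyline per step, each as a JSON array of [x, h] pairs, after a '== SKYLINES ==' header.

== SKYLINES ==
[[6,13],[11,0]]
[[6,13],[11,18],[25,0]]
[[6,13],[11,18],[25,0],[45,19],[50,0]]
[[6,13],[11,18],[25,0],[31,11],[32,0],[45,19],[50,0]]
[[6,13],[11,18],[25,0],[31,11],[32,0],[45,19],[50,0]]
[[6,13],[11,18],[25,0],[31,11],[32,0],[35,2],[39,0],[45,19],[50,0]]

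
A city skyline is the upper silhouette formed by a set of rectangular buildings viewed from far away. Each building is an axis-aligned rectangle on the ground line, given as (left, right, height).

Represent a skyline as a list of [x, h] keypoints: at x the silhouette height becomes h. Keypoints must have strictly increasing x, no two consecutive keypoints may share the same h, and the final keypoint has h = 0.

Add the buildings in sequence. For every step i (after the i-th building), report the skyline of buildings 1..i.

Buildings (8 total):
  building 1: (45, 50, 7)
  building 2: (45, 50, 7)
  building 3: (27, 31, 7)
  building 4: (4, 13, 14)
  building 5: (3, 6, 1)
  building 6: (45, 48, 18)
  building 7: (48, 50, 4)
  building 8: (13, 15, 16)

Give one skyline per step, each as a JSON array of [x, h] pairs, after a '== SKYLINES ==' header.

== SKYLINES ==
[[45,7],[50,0]]
[[45,7],[50,0]]
[[27,7],[31,0],[45,7],[50,0]]
[[4,14],[13,0],[27,7],[31,0],[45,7],[50,0]]
[[3,1],[4,14],[13,0],[27,7],[31,0],[45,7],[50,0]]
[[3,1],[4,14],[13,0],[27,7],[31,0],[45,18],[48,7],[50,0]]
[[3,1],[4,14],[13,0],[27,7],[31,0],[45,18],[48,7],[50,0]]
[[3,1],[4,14],[13,16],[15,0],[27,7],[31,0],[45,18],[48,7],[50,0]]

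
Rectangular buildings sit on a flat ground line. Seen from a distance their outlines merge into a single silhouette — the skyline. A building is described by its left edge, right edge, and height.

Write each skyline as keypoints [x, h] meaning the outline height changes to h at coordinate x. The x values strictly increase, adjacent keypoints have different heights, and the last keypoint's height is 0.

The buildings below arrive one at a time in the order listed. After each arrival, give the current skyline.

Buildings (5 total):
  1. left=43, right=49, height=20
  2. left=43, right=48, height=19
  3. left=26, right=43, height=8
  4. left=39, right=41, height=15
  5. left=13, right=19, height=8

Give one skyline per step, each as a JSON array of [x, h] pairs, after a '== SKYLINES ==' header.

== SKYLINES ==
[[43,20],[49,0]]
[[43,20],[49,0]]
[[26,8],[43,20],[49,0]]
[[26,8],[39,15],[41,8],[43,20],[49,0]]
[[13,8],[19,0],[26,8],[39,15],[41,8],[43,20],[49,0]]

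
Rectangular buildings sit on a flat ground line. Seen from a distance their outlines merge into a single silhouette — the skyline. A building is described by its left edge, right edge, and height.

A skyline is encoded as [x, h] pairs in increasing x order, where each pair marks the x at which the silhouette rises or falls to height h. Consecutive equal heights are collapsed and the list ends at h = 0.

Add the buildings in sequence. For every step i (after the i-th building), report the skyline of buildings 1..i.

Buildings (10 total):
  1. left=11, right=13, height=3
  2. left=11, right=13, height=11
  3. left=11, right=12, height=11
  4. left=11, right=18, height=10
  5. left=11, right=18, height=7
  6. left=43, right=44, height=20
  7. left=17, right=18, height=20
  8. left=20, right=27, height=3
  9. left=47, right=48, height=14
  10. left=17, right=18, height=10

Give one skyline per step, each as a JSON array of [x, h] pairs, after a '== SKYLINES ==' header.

== SKYLINES ==
[[11,3],[13,0]]
[[11,11],[13,0]]
[[11,11],[13,0]]
[[11,11],[13,10],[18,0]]
[[11,11],[13,10],[18,0]]
[[11,11],[13,10],[18,0],[43,20],[44,0]]
[[11,11],[13,10],[17,20],[18,0],[43,20],[44,0]]
[[11,11],[13,10],[17,20],[18,0],[20,3],[27,0],[43,20],[44,0]]
[[11,11],[13,10],[17,20],[18,0],[20,3],[27,0],[43,20],[44,0],[47,14],[48,0]]
[[11,11],[13,10],[17,20],[18,0],[20,3],[27,0],[43,20],[44,0],[47,14],[48,0]]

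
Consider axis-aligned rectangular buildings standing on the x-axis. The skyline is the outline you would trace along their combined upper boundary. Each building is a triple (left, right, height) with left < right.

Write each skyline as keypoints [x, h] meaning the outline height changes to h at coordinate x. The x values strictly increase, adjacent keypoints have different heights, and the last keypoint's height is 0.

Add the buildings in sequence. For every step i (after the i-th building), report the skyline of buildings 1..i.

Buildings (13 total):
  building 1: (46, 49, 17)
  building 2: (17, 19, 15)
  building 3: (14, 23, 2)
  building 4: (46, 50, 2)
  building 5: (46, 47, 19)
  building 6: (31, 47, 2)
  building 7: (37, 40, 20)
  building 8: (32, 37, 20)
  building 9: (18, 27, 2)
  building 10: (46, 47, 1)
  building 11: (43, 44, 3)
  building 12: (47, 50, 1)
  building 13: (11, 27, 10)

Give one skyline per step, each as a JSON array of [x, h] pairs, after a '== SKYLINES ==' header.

== SKYLINES ==
[[46,17],[49,0]]
[[17,15],[19,0],[46,17],[49,0]]
[[14,2],[17,15],[19,2],[23,0],[46,17],[49,0]]
[[14,2],[17,15],[19,2],[23,0],[46,17],[49,2],[50,0]]
[[14,2],[17,15],[19,2],[23,0],[46,19],[47,17],[49,2],[50,0]]
[[14,2],[17,15],[19,2],[23,0],[31,2],[46,19],[47,17],[49,2],[50,0]]
[[14,2],[17,15],[19,2],[23,0],[31,2],[37,20],[40,2],[46,19],[47,17],[49,2],[50,0]]
[[14,2],[17,15],[19,2],[23,0],[31,2],[32,20],[40,2],[46,19],[47,17],[49,2],[50,0]]
[[14,2],[17,15],[19,2],[27,0],[31,2],[32,20],[40,2],[46,19],[47,17],[49,2],[50,0]]
[[14,2],[17,15],[19,2],[27,0],[31,2],[32,20],[40,2],[46,19],[47,17],[49,2],[50,0]]
[[14,2],[17,15],[19,2],[27,0],[31,2],[32,20],[40,2],[43,3],[44,2],[46,19],[47,17],[49,2],[50,0]]
[[14,2],[17,15],[19,2],[27,0],[31,2],[32,20],[40,2],[43,3],[44,2],[46,19],[47,17],[49,2],[50,0]]
[[11,10],[17,15],[19,10],[27,0],[31,2],[32,20],[40,2],[43,3],[44,2],[46,19],[47,17],[49,2],[50,0]]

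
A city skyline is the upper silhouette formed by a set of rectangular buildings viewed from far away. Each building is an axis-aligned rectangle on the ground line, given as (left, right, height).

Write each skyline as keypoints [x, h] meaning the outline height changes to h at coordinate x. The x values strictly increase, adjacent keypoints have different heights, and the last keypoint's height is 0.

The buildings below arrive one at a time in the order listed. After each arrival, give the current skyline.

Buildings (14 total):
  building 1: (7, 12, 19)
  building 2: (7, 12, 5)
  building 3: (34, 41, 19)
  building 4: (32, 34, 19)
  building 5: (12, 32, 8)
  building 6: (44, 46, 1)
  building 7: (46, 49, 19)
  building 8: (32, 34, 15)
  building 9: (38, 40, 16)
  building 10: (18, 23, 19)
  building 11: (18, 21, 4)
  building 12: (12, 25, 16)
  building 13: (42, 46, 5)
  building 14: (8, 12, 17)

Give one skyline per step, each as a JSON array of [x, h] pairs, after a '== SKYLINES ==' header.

== SKYLINES ==
[[7,19],[12,0]]
[[7,19],[12,0]]
[[7,19],[12,0],[34,19],[41,0]]
[[7,19],[12,0],[32,19],[41,0]]
[[7,19],[12,8],[32,19],[41,0]]
[[7,19],[12,8],[32,19],[41,0],[44,1],[46,0]]
[[7,19],[12,8],[32,19],[41,0],[44,1],[46,19],[49,0]]
[[7,19],[12,8],[32,19],[41,0],[44,1],[46,19],[49,0]]
[[7,19],[12,8],[32,19],[41,0],[44,1],[46,19],[49,0]]
[[7,19],[12,8],[18,19],[23,8],[32,19],[41,0],[44,1],[46,19],[49,0]]
[[7,19],[12,8],[18,19],[23,8],[32,19],[41,0],[44,1],[46,19],[49,0]]
[[7,19],[12,16],[18,19],[23,16],[25,8],[32,19],[41,0],[44,1],[46,19],[49,0]]
[[7,19],[12,16],[18,19],[23,16],[25,8],[32,19],[41,0],[42,5],[46,19],[49,0]]
[[7,19],[12,16],[18,19],[23,16],[25,8],[32,19],[41,0],[42,5],[46,19],[49,0]]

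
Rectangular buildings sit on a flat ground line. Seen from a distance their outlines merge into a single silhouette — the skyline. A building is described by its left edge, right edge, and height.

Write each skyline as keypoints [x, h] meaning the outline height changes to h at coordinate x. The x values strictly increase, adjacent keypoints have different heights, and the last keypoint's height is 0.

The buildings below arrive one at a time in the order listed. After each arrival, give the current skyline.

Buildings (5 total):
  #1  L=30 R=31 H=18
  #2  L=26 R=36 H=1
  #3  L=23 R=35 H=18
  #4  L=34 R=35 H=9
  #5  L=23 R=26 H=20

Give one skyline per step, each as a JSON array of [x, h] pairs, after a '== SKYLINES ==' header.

== SKYLINES ==
[[30,18],[31,0]]
[[26,1],[30,18],[31,1],[36,0]]
[[23,18],[35,1],[36,0]]
[[23,18],[35,1],[36,0]]
[[23,20],[26,18],[35,1],[36,0]]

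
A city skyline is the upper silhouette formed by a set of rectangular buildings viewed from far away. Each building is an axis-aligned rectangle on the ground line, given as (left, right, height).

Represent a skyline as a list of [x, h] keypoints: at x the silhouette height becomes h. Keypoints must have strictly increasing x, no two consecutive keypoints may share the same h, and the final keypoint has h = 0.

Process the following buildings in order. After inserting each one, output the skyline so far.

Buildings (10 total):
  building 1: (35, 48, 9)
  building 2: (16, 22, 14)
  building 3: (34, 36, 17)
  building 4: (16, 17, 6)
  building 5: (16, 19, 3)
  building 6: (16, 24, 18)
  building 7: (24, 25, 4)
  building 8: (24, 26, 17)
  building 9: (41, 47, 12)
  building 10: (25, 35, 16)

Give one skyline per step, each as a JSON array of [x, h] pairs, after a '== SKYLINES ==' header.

== SKYLINES ==
[[35,9],[48,0]]
[[16,14],[22,0],[35,9],[48,0]]
[[16,14],[22,0],[34,17],[36,9],[48,0]]
[[16,14],[22,0],[34,17],[36,9],[48,0]]
[[16,14],[22,0],[34,17],[36,9],[48,0]]
[[16,18],[24,0],[34,17],[36,9],[48,0]]
[[16,18],[24,4],[25,0],[34,17],[36,9],[48,0]]
[[16,18],[24,17],[26,0],[34,17],[36,9],[48,0]]
[[16,18],[24,17],[26,0],[34,17],[36,9],[41,12],[47,9],[48,0]]
[[16,18],[24,17],[26,16],[34,17],[36,9],[41,12],[47,9],[48,0]]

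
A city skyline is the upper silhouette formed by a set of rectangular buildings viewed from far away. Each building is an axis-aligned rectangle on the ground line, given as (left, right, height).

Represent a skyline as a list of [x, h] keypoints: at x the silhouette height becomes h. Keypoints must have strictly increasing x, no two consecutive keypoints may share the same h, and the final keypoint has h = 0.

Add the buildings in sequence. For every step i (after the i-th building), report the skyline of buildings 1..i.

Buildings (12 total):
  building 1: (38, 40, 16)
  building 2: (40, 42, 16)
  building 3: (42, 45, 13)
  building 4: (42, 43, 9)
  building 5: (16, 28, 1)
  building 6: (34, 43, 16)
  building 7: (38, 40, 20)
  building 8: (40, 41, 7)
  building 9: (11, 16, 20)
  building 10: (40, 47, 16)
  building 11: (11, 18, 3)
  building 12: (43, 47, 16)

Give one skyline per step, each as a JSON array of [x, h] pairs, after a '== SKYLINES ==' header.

== SKYLINES ==
[[38,16],[40,0]]
[[38,16],[42,0]]
[[38,16],[42,13],[45,0]]
[[38,16],[42,13],[45,0]]
[[16,1],[28,0],[38,16],[42,13],[45,0]]
[[16,1],[28,0],[34,16],[43,13],[45,0]]
[[16,1],[28,0],[34,16],[38,20],[40,16],[43,13],[45,0]]
[[16,1],[28,0],[34,16],[38,20],[40,16],[43,13],[45,0]]
[[11,20],[16,1],[28,0],[34,16],[38,20],[40,16],[43,13],[45,0]]
[[11,20],[16,1],[28,0],[34,16],[38,20],[40,16],[47,0]]
[[11,20],[16,3],[18,1],[28,0],[34,16],[38,20],[40,16],[47,0]]
[[11,20],[16,3],[18,1],[28,0],[34,16],[38,20],[40,16],[47,0]]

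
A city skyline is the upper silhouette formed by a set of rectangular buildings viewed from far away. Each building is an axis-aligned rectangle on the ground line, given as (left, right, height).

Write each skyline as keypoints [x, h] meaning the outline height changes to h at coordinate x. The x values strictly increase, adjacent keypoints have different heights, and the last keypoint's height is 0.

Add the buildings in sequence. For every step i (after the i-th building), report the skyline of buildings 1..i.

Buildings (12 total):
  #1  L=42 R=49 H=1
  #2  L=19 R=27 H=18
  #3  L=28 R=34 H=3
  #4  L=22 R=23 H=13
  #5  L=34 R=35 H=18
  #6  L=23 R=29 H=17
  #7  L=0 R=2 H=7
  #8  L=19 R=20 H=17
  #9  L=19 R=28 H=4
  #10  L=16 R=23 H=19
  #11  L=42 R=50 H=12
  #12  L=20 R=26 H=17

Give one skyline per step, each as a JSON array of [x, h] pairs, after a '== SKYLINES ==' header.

== SKYLINES ==
[[42,1],[49,0]]
[[19,18],[27,0],[42,1],[49,0]]
[[19,18],[27,0],[28,3],[34,0],[42,1],[49,0]]
[[19,18],[27,0],[28,3],[34,0],[42,1],[49,0]]
[[19,18],[27,0],[28,3],[34,18],[35,0],[42,1],[49,0]]
[[19,18],[27,17],[29,3],[34,18],[35,0],[42,1],[49,0]]
[[0,7],[2,0],[19,18],[27,17],[29,3],[34,18],[35,0],[42,1],[49,0]]
[[0,7],[2,0],[19,18],[27,17],[29,3],[34,18],[35,0],[42,1],[49,0]]
[[0,7],[2,0],[19,18],[27,17],[29,3],[34,18],[35,0],[42,1],[49,0]]
[[0,7],[2,0],[16,19],[23,18],[27,17],[29,3],[34,18],[35,0],[42,1],[49,0]]
[[0,7],[2,0],[16,19],[23,18],[27,17],[29,3],[34,18],[35,0],[42,12],[50,0]]
[[0,7],[2,0],[16,19],[23,18],[27,17],[29,3],[34,18],[35,0],[42,12],[50,0]]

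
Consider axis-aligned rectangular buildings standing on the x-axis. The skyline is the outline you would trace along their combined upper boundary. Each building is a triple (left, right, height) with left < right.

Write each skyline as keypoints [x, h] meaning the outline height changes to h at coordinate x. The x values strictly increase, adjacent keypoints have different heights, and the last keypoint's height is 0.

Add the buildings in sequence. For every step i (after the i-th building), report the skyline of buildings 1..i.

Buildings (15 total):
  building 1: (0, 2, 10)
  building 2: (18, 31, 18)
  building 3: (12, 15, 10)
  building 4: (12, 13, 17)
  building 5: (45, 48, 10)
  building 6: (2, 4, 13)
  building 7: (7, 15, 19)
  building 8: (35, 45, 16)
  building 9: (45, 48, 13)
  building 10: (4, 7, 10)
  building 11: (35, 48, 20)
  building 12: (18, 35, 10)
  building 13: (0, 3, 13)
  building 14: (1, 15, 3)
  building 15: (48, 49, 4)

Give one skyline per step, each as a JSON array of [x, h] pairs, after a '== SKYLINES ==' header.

== SKYLINES ==
[[0,10],[2,0]]
[[0,10],[2,0],[18,18],[31,0]]
[[0,10],[2,0],[12,10],[15,0],[18,18],[31,0]]
[[0,10],[2,0],[12,17],[13,10],[15,0],[18,18],[31,0]]
[[0,10],[2,0],[12,17],[13,10],[15,0],[18,18],[31,0],[45,10],[48,0]]
[[0,10],[2,13],[4,0],[12,17],[13,10],[15,0],[18,18],[31,0],[45,10],[48,0]]
[[0,10],[2,13],[4,0],[7,19],[15,0],[18,18],[31,0],[45,10],[48,0]]
[[0,10],[2,13],[4,0],[7,19],[15,0],[18,18],[31,0],[35,16],[45,10],[48,0]]
[[0,10],[2,13],[4,0],[7,19],[15,0],[18,18],[31,0],[35,16],[45,13],[48,0]]
[[0,10],[2,13],[4,10],[7,19],[15,0],[18,18],[31,0],[35,16],[45,13],[48,0]]
[[0,10],[2,13],[4,10],[7,19],[15,0],[18,18],[31,0],[35,20],[48,0]]
[[0,10],[2,13],[4,10],[7,19],[15,0],[18,18],[31,10],[35,20],[48,0]]
[[0,13],[4,10],[7,19],[15,0],[18,18],[31,10],[35,20],[48,0]]
[[0,13],[4,10],[7,19],[15,0],[18,18],[31,10],[35,20],[48,0]]
[[0,13],[4,10],[7,19],[15,0],[18,18],[31,10],[35,20],[48,4],[49,0]]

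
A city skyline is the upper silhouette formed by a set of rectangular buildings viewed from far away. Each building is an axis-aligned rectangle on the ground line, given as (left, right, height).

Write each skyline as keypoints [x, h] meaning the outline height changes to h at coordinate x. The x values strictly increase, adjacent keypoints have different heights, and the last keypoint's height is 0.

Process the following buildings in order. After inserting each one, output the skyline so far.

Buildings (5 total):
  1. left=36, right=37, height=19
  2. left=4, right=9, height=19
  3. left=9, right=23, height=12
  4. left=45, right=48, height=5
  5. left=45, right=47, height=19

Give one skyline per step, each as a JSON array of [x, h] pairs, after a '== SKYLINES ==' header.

== SKYLINES ==
[[36,19],[37,0]]
[[4,19],[9,0],[36,19],[37,0]]
[[4,19],[9,12],[23,0],[36,19],[37,0]]
[[4,19],[9,12],[23,0],[36,19],[37,0],[45,5],[48,0]]
[[4,19],[9,12],[23,0],[36,19],[37,0],[45,19],[47,5],[48,0]]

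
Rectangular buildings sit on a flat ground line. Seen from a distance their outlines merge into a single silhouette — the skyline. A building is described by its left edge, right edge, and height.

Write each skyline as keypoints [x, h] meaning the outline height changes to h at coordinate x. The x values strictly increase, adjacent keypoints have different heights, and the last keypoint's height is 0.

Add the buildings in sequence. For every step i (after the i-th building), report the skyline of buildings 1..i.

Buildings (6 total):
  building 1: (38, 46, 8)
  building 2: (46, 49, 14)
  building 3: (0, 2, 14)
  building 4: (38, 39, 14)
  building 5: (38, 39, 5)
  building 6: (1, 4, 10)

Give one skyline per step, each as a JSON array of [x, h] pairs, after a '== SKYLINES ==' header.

== SKYLINES ==
[[38,8],[46,0]]
[[38,8],[46,14],[49,0]]
[[0,14],[2,0],[38,8],[46,14],[49,0]]
[[0,14],[2,0],[38,14],[39,8],[46,14],[49,0]]
[[0,14],[2,0],[38,14],[39,8],[46,14],[49,0]]
[[0,14],[2,10],[4,0],[38,14],[39,8],[46,14],[49,0]]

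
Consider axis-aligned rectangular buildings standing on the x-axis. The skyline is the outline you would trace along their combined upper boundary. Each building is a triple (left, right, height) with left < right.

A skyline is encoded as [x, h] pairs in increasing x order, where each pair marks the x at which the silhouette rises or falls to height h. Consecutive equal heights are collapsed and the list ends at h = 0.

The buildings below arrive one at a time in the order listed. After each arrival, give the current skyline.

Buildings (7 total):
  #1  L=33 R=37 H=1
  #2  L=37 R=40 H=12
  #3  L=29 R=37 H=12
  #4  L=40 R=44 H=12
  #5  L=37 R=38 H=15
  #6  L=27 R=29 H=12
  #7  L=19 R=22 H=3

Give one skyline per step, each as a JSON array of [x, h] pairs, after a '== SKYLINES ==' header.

== SKYLINES ==
[[33,1],[37,0]]
[[33,1],[37,12],[40,0]]
[[29,12],[40,0]]
[[29,12],[44,0]]
[[29,12],[37,15],[38,12],[44,0]]
[[27,12],[37,15],[38,12],[44,0]]
[[19,3],[22,0],[27,12],[37,15],[38,12],[44,0]]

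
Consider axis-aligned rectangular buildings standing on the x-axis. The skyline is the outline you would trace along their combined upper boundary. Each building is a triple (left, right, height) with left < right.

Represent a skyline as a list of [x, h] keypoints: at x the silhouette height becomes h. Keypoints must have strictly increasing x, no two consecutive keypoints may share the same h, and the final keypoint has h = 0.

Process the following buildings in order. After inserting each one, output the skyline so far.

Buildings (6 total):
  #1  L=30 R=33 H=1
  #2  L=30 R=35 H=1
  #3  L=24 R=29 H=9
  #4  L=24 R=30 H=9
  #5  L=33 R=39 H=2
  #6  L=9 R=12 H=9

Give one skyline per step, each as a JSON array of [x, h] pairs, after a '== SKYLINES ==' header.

== SKYLINES ==
[[30,1],[33,0]]
[[30,1],[35,0]]
[[24,9],[29,0],[30,1],[35,0]]
[[24,9],[30,1],[35,0]]
[[24,9],[30,1],[33,2],[39,0]]
[[9,9],[12,0],[24,9],[30,1],[33,2],[39,0]]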